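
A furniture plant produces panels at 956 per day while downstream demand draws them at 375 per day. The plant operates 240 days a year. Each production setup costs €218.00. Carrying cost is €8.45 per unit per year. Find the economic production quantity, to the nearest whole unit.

Q* ≈ 2,764 panels

Annual demand D = 375 × 240 = 90,000.
Production build-up factor (1 − d/p) = 1 − 375/956 = 0.6077.
Q* = √(2DS / (H(1 − d/p))) = √(2 × 90,000 × 218 / (8.45 × 0.6077)).
= √(39,240,000 / 5.1354) ≈ 2764.248.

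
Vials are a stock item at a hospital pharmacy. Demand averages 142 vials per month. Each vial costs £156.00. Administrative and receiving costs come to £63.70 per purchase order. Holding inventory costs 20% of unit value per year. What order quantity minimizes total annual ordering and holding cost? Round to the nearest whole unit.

Q* ≈ 83 vials

Annual demand D = 142 × 12 = 1,704.
Holding cost H = 0.20 × £156.00 = £31.2000 per unit per year.
EOQ = √(2DS / H) = √(2 × 1,704 × 63.7 / 31.2).
= √(217,089.6 / 31.2) = √6,958 ≈ 83.415.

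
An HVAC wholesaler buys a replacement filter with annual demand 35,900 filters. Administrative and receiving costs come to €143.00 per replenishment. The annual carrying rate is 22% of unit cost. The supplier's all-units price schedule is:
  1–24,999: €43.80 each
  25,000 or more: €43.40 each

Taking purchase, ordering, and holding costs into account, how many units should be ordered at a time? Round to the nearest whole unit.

Q* ≈ 1,032 filters

Holding cost per unit per year at price C is H = 0.22·C.
For each price level, check whether its EOQ is feasible; otherwise the best quantity at that price is the breakpoint.
EOQ at €43.80 = 1032.2 (feasible in tier 1): TC = 35,900×€43.80 + (35,900/1032.2)×143 + (1032.2/2)×0.22×€43.80 = €1,582,366.69.
EOQ at €43.40 = 1037.0 < 25000, so use break Q=25000: TC = 35,900×€43.40 + (35,900/25000.0)×143 + (25000.0/2)×0.22×€43.40 = €1,677,615.35.
Lowest total cost is €1,582,366.69 at Q = 1032.2.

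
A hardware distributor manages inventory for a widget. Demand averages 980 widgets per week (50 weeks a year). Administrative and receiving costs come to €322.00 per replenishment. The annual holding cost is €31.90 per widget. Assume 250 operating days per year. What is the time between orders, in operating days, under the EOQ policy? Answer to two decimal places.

T ≈ 5.07 days

Annual demand D = 980 × 50 = 49,000.
EOQ = √(2DS/H) = √(2 × 49,000 × 322 / 31.9) ≈ 994.59.
Cycle time = Q*/D × 250 = 994.59 / 49,000 × 250 ≈ 5.074 days.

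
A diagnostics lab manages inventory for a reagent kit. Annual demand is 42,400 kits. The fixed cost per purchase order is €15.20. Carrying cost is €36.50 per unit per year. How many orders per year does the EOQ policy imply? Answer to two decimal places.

The optimal lot size = √(2DS/H) = √(2 × 42,400 × 15.2 / 36.5) ≈ 187.92.
Orders per year = D / Q* = 42,400 / 187.92 ≈ 225.628.

N ≈ 225.63 orders per year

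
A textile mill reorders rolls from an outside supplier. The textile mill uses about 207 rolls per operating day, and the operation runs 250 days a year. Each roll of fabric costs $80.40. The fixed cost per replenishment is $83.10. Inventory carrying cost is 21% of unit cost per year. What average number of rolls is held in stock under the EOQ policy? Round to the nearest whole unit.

Annual demand D = 207 × 250 = 51,750.
Holding cost H = 0.21 × $80.40 = $16.8840 per unit per year.
The optimal lot size = √(2DS/H) = √(2 × 51,750 × 83.1 / 16.884) ≈ 713.73.
Average inventory = Q*/2 ≈ 713.73 / 2 = 356.864.

Average inventory ≈ 357 rolls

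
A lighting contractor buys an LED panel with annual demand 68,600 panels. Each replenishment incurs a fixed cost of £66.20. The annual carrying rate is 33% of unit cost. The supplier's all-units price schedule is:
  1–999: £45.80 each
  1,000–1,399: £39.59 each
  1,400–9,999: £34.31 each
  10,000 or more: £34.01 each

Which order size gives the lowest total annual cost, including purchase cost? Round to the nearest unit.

Q* ≈ 1,400 panels

Holding cost per unit per year at price C is H = 0.33·C.
Candidates are each tier's EOQ (if it falls in that tier) and each price-break quantity.
EOQ at £45.80 = 775.2 (feasible in tier 1): TC = 68,600×£45.80 + (68,600/775.2)×66.2 + (775.2/2)×0.33×£45.80 = £3,153,596.44.
EOQ at £39.59 = 833.8 < 1000, so use break Q=1000: TC = 68,600×£39.59 + (68,600/1000.0)×66.2 + (1000.0/2)×0.33×£39.59 = £2,726,947.67.
EOQ at £34.31 = 895.7 < 1400, so use break Q=1400: TC = 68,600×£34.31 + (68,600/1400.0)×66.2 + (1400.0/2)×0.33×£34.31 = £2,364,835.41.
EOQ at £34.01 = 899.6 < 10000, so use break Q=10000: TC = 68,600×£34.01 + (68,600/10000.0)×66.2 + (10000.0/2)×0.33×£34.01 = £2,389,656.63.
Lowest total cost is £2,364,835.41 at Q = 1400.0.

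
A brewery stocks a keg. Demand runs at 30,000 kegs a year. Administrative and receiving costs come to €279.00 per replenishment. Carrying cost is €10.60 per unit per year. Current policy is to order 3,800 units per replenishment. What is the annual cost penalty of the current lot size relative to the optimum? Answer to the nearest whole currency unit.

EOQ = √(2DS/H) = √(2 × 30,000 × 279 / 10.6) ≈ 1256.68.
Cost at Q* = (D/Q*)S + (Q*/2)H = √(2DSH) ≈ €13,320.81.
Cost at Q = 3,800: (30,000/3,800)×279 + (3,800/2)×10.6 = €2,202.63 + €20,140.00 = €22,342.63.
Excess = €22,342.63 − €13,320.81 = €9,021.82.

Extra cost ≈ €9,022 per year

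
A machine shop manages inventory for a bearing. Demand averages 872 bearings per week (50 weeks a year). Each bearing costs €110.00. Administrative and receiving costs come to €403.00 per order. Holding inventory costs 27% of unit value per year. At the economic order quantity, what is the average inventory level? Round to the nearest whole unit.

Average inventory ≈ 544 bearings

Annual demand D = 872 × 50 = 43,600.
Holding cost H = 0.27 × €110.00 = €29.7000 per unit per year.
EOQ = √(2DS/H) = √(2 × 43,600 × 403 / 29.7) ≈ 1087.76.
Average inventory = Q*/2 ≈ 1087.76 / 2 = 543.879.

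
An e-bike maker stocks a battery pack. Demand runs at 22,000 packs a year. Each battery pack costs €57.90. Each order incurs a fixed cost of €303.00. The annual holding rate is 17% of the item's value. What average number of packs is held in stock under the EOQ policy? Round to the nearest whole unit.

Holding cost H = 0.17 × €57.90 = €9.8430 per unit per year.
EOQ = √(2DS/H) = √(2 × 22,000 × 303 / 9.843) ≈ 1163.81.
Average inventory = Q*/2 ≈ 1163.81 / 2 = 581.907.

Average inventory ≈ 582 packs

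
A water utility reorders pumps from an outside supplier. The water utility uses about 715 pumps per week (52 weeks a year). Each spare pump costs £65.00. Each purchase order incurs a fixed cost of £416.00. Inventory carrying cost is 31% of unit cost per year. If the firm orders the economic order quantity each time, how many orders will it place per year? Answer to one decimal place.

Annual demand D = 715 × 52 = 37,180.
Holding cost H = 0.31 × £65.00 = £20.1500 per unit per year.
The optimal lot size = √(2DS/H) = √(2 × 37,180 × 416 / 20.15) ≈ 1239.02.
Orders per year = D / Q* = 37,180 / 1239.02 ≈ 30.008.

N ≈ 30.0 orders per year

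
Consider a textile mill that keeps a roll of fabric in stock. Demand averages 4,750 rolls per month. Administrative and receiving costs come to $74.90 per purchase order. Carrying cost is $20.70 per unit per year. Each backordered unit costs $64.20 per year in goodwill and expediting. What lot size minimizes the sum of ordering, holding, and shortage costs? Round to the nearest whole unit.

Q* ≈ 739 rolls

Annual demand D = 4,750 × 12 = 57,000.
With planned backorders, Q* = √(2DS/H) · √((H+B)/B).
√(2DS/H) = √(2 × 57,000 × 74.9 / 20.7) = 642.256.
√((H+B)/B) = √((20.7+64.2)/64.2) = 1.1500.
Q* ≈ 738.575.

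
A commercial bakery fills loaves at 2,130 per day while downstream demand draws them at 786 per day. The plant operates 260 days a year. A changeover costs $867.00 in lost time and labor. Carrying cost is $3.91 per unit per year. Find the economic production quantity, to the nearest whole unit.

Q* ≈ 11,985 loaves

Annual demand D = 786 × 260 = 204,360.
Production build-up factor (1 − d/p) = 1 − 786/2,130 = 0.6310.
Q* = √(2DS / (H(1 − d/p))) = √(2 × 204,360 × 867 / (3.91 × 0.6310)).
= √(354,360,240 / 2.4672) ≈ 11984.620.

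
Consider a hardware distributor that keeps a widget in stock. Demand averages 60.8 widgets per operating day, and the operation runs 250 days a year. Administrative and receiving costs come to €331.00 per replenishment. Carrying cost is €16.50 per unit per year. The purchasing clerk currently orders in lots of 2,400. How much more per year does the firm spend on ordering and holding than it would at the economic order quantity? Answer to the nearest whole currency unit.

Extra cost ≈ €9,011 per year

Annual demand D = 60.8 × 250 = 15,200.
EOQ = √(2DS/H) = √(2 × 15,200 × 331 / 16.5) ≈ 780.92.
Cost at Q* = (D/Q*)S + (Q*/2)H = √(2DSH) ≈ €12,885.25.
Cost at Q = 2,400: (15,200/2,400)×331 + (2,400/2)×16.5 = €2,096.33 + €19,800.00 = €21,896.33.
Excess = €21,896.33 − €12,885.25 = €9,011.09.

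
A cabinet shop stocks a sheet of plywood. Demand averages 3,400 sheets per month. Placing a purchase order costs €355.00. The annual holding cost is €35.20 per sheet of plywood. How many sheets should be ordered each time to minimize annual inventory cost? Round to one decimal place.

Q* ≈ 907.2 sheets

Annual demand D = 3,400 × 12 = 40,800.
EOQ = √(2DS / H) = √(2 × 40,800 × 355 / 35.2).
= √(28,968,000 / 35.2) = √822,954.5455 ≈ 907.168.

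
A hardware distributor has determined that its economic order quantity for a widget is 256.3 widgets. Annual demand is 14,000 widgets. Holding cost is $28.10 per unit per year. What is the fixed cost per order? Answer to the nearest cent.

Squaring Q* = √(2DS/H) gives Q*² = 2DS/H.
From Q* = √(2DS/H): S = Q*²H / (2D) = 256.3² × 28.1 / (2 × 14,000) = 65.9243.

S ≈ $65.92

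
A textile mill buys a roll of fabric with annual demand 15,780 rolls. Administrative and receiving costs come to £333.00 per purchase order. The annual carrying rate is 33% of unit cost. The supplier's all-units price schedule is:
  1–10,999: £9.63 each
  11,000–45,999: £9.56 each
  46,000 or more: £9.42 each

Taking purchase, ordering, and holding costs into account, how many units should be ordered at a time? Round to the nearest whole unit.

Q* ≈ 1,819 rolls

Holding cost per unit per year at price C is H = 0.33·C.
For each price level, check whether its EOQ is feasible; otherwise the best quantity at that price is the breakpoint.
EOQ at £9.63 = 1818.5 (feasible in tier 1): TC = 15,780×£9.63 + (15,780/1818.5)×333 + (1818.5/2)×0.33×£9.63 = £157,740.51.
EOQ at £9.56 = 1825.2 < 11000, so use break Q=11000: TC = 15,780×£9.56 + (15,780/11000.0)×333 + (11000.0/2)×0.33×£9.56 = £168,685.90.
EOQ at £9.42 = 1838.7 < 46000, so use break Q=46000: TC = 15,780×£9.42 + (15,780/46000.0)×333 + (46000.0/2)×0.33×£9.42 = £220,259.63.
Lowest total cost is £157,740.51 at Q = 1818.5.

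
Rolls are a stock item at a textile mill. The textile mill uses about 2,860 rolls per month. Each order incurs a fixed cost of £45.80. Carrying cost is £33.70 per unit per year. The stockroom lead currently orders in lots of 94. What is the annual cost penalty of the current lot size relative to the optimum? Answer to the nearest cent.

Extra cost ≈ £8,012.91 per year

Annual demand D = 2,860 × 12 = 34,320.
EOQ = √(2DS/H) = √(2 × 34,320 × 45.8 / 33.7) ≈ 305.43.
Cost at Q* = (D/Q*)S + (Q*/2)H = √(2DSH) ≈ £10,292.87.
Cost at Q = 94: (34,320/94)×45.8 + (94/2)×33.7 = £16,721.87 + £1,583.90 = £18,305.77.
Excess = £18,305.77 − £10,292.87 = £8,012.91.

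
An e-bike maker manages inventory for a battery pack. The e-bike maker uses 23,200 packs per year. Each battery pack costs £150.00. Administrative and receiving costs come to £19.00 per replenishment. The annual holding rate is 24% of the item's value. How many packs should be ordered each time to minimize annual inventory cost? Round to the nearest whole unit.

Holding cost H = 0.24 × £150.00 = £36.0000 per unit per year.
EOQ = √(2DS / H) = √(2 × 23,200 × 19 / 36).
= √(881,600 / 36) = √24,488.8889 ≈ 156.489.

Q* ≈ 156 packs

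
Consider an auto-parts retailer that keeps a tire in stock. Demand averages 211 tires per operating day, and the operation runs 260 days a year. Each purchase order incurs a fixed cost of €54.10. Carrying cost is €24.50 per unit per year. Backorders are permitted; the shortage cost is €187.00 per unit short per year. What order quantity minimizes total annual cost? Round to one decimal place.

Q* ≈ 523.5 tires

Annual demand D = 211 × 260 = 54,860.
With planned backorders, Q* = √(2DS/H) · √((H+B)/B).
√(2DS/H) = √(2 × 54,860 × 54.1 / 24.5) = 492.219.
√((H+B)/B) = √((24.5+187)/187) = 1.0635.
Q* ≈ 523.471.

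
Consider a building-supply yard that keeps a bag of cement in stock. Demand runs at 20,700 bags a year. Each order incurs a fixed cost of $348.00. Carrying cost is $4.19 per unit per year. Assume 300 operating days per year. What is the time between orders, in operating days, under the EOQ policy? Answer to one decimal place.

Q* = √(2DS/H) = √(2 × 20,700 × 348 / 4.19) ≈ 1854.31.
Cycle time = Q*/D × 300 = 1854.31 / 20,700 × 300 ≈ 26.874 days.

T ≈ 26.9 days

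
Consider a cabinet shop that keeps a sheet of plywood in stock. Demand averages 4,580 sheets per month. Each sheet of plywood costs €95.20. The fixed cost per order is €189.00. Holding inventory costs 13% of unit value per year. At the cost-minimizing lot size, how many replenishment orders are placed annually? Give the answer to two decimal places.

Annual demand D = 4,580 × 12 = 54,960.
Holding cost H = 0.13 × €95.20 = €12.3760 per unit per year.
Q* = √(2DS/H) = √(2 × 54,960 × 189 / 12.376) ≈ 1295.62.
Orders per year = D / Q* = 54,960 / 1295.62 ≈ 42.420.

N ≈ 42.42 orders per year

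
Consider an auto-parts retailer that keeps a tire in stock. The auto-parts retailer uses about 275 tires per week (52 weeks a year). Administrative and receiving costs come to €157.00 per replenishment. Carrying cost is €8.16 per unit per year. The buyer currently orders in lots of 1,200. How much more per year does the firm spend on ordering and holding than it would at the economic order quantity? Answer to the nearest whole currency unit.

Annual demand D = 275 × 52 = 14,300.
EOQ = √(2DS/H) = √(2 × 14,300 × 157 / 8.16) ≈ 741.80.
Cost at Q* = (D/Q*)S + (Q*/2)H = √(2DSH) ≈ €6,053.10.
Cost at Q = 1,200: (14,300/1,200)×157 + (1,200/2)×8.16 = €1,870.92 + €4,896.00 = €6,766.92.
Excess = €6,766.92 − €6,053.10 = €713.82.

Extra cost ≈ €714 per year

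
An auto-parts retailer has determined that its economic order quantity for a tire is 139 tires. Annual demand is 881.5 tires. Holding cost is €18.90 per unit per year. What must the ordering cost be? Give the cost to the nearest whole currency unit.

Squaring Q* = √(2DS/H) gives Q*² = 2DS/H.
From Q* = √(2DS/H): S = Q*²H / (2D) = 139² × 18.9 / (2 × 881.5) = 207.1281.

S ≈ €207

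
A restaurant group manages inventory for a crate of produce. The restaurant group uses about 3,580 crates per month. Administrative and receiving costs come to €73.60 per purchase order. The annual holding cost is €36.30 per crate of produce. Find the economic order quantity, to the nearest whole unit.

Q* ≈ 417 crates

Annual demand D = 3,580 × 12 = 42,960.
EOQ = √(2DS / H) = √(2 × 42,960 × 73.6 / 36.3).
= √(6,323,712 / 36.3) = √174,206.9421 ≈ 417.381.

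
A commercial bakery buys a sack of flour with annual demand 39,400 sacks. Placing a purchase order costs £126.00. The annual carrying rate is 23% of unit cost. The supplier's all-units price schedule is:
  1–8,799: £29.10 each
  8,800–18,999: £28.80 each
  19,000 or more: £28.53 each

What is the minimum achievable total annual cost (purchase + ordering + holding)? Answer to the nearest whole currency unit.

TC* ≈ £1,154,692

Holding cost per unit per year at price C is H = 0.23·C.
Candidates are each tier's EOQ (if it falls in that tier) and each price-break quantity.
EOQ at £29.10 = 1218.0 (feasible in tier 1): TC = 39,400×£29.10 + (39,400/1218.0)×126 + (1218.0/2)×0.23×£29.10 = £1,154,691.90.
EOQ at £28.80 = 1224.3 < 8800, so use break Q=8800: TC = 39,400×£28.80 + (39,400/8800.0)×126 + (8800.0/2)×0.23×£28.80 = £1,164,429.74.
EOQ at £28.53 = 1230.1 < 19000, so use break Q=19000: TC = 39,400×£28.53 + (39,400/19000.0)×126 + (19000.0/2)×0.23×£28.53 = £1,186,681.33.
Lowest total cost among the candidates is at Q = 1218.0.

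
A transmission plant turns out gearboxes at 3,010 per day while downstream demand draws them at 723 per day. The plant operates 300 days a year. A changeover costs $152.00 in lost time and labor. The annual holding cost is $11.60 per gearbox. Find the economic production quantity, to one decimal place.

Q* ≈ 2,735.2 gearboxes

Annual demand D = 723 × 300 = 216,900.
Production build-up factor (1 − d/p) = 1 − 723/3,010 = 0.7598.
Q* = √(2DS / (H(1 − d/p))) = √(2 × 216,900 × 152 / (11.6 × 0.7598)).
= √(65,937,600 / 8.8137) ≈ 2735.192.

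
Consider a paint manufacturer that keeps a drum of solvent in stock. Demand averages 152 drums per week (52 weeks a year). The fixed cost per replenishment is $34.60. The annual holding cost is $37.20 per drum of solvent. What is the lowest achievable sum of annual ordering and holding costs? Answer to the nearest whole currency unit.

Annual demand D = 152 × 52 = 7,904.
The optimal lot size = √(2DS/H) = √(2 × 7,904 × 34.6 / 37.2) ≈ 121.26.
At the optimum the two cost components are equal, so total cost = 2·(Q*/2)H = Q*·H.
Minimum total = √(2DSH) = √(2 × 7,904 × 34.6 × 37.2) ≈ 4510.742.

TC* ≈ $4,511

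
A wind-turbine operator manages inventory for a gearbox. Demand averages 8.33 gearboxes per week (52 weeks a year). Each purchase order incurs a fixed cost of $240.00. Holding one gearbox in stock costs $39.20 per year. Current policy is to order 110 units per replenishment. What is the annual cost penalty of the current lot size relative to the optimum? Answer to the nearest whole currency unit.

Extra cost ≈ $246 per year

Annual demand D = 8.33 × 52 = 433.16.
EOQ = √(2DS/H) = √(2 × 433.16 × 240 / 39.2) ≈ 72.83.
Cost at Q* = (D/Q*)S + (Q*/2)H = √(2DSH) ≈ $2,854.88.
Cost at Q = 110: (433.16/110)×240 + (110/2)×39.2 = $945.08 + $2,156.00 = $3,101.08.
Excess = $3,101.08 − $2,854.88 = $246.20.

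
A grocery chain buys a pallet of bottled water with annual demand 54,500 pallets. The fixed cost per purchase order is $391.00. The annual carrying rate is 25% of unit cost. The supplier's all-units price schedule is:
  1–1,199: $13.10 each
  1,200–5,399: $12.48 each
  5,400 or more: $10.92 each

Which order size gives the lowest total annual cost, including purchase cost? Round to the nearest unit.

Q* ≈ 5,400 pallets

Holding cost per unit per year at price C is H = 0.25·C.
For each price level, check whether its EOQ is feasible; otherwise the best quantity at that price is the breakpoint.
Tier 1 ($13.10): EOQ = 3607.4 exceeds tier's upper bound 1199, so this tier is dominated.
EOQ at $12.48 = 3695.9 (feasible in tier 2): TC = 54,500×$12.48 + (54,500/3695.9)×391 + (3695.9/2)×0.25×$12.48 = $691,691.32.
EOQ at $10.92 = 3951.1 < 5400, so use break Q=5400: TC = 54,500×$10.92 + (54,500/5400.0)×391 + (5400.0/2)×0.25×$10.92 = $606,457.20.
Lowest total cost is $606,457.20 at Q = 5400.0.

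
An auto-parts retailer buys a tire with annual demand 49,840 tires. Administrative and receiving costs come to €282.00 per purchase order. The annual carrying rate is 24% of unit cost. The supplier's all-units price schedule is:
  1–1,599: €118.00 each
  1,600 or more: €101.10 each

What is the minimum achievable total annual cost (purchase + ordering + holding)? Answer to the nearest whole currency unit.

Holding cost per unit per year at price C is H = 0.24·C.
Evaluate total cost at each tier's feasible EOQ or, if the EOQ is below the tier, at the tier's minimum quantity.
EOQ at €118.00 = 996.3 (feasible in tier 1): TC = 49,840×€118.00 + (49,840/996.3)×282 + (996.3/2)×0.24×€118.00 = €5,909,334.68.
EOQ at €101.10 = 1076.3 < 1600, so use break Q=1600: TC = 49,840×€101.10 + (49,840/1600.0)×282 + (1600.0/2)×0.24×€101.10 = €5,067,019.50.
Lowest total cost among the candidates is at Q = 1600.0.

TC* ≈ €5,067,020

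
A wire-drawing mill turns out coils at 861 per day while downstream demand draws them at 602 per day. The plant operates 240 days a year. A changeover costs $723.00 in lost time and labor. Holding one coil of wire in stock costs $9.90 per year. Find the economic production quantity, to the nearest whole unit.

Annual demand D = 602 × 240 = 144,480.
Production build-up factor (1 − d/p) = 1 − 602/861 = 0.3008.
Q* = √(2DS / (H(1 − d/p))) = √(2 × 144,480 × 723 / (9.9 × 0.3008)).
= √(208,918,080 / 2.978) ≈ 8375.719.

Q* ≈ 8,376 coils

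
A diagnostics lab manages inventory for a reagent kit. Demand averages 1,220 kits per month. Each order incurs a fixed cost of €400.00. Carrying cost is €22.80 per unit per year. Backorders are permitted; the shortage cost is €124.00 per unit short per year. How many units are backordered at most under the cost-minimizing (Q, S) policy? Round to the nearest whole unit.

S* ≈ 121 kits

Annual demand D = 1,220 × 12 = 14,640.
With planned backorders, Q* = √(2DS/H) · √((H+B)/B).
√(2DS/H) = √(2 × 14,640 × 400 / 22.8) = 716.718.
√((H+B)/B) = √((22.8+124)/124) = 1.0881.
Q* ≈ 779.831.
S* = Q* · H/(H+B) = 779.831 × 22.8/146.8 ≈ 121.118.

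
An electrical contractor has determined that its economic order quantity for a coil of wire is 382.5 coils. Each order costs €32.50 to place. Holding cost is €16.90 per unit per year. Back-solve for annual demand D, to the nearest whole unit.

D ≈ 38,040 coils per year

Invert the EOQ relation Q*² = 2DS/H.
From Q* = √(2DS/H): D = Q*²H / (2S) = 382.5² × 16.9 / (2 × 32.5) = 38039.625.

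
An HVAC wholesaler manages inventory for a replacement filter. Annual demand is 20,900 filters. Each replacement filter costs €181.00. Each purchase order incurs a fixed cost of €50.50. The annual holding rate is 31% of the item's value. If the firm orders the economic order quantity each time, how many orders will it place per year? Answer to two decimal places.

N ≈ 107.75 orders per year

Holding cost H = 0.31 × €181.00 = €56.1100 per unit per year.
EOQ = √(2DS/H) = √(2 × 20,900 × 50.5 / 56.11) ≈ 193.96.
Orders per year = D / Q* = 20,900 / 193.96 ≈ 107.754.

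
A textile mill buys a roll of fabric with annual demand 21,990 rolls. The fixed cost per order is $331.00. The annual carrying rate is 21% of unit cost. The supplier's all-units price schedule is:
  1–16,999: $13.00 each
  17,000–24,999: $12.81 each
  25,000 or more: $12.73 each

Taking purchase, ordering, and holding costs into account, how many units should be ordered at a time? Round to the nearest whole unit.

Holding cost per unit per year at price C is H = 0.21·C.
Candidates are each tier's EOQ (if it falls in that tier) and each price-break quantity.
EOQ at $13.00 = 2309.2 (feasible in tier 1): TC = 21,990×$13.00 + (21,990/2309.2)×331 + (2309.2/2)×0.21×$13.00 = $292,174.10.
EOQ at $12.81 = 2326.3 < 17000, so use break Q=17000: TC = 21,990×$12.81 + (21,990/17000.0)×331 + (17000.0/2)×0.21×$12.81 = $304,985.91.
EOQ at $12.73 = 2333.6 < 25000, so use break Q=25000: TC = 21,990×$12.73 + (21,990/25000.0)×331 + (25000.0/2)×0.21×$12.73 = $313,640.10.
Lowest total cost is $292,174.10 at Q = 2309.2.

Q* ≈ 2,309 rolls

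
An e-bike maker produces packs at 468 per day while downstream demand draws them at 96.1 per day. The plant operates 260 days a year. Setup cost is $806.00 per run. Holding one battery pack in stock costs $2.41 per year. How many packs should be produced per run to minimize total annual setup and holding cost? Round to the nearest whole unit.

Annual demand D = 96.1 × 260 = 24,986.
Production build-up factor (1 − d/p) = 1 − 96.1/468 = 0.7947.
Q* = √(2DS / (H(1 − d/p))) = √(2 × 24,986 × 806 / (2.41 × 0.7947)).
= √(40,277,432 / 1.9151) ≈ 4585.980.

Q* ≈ 4,586 packs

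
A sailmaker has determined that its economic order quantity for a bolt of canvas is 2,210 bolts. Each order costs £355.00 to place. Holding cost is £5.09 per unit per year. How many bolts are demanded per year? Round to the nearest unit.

Squaring Q* = √(2DS/H) gives Q*² = 2DS/H.
From Q* = √(2DS/H): D = Q*²H / (2S) = 2,210² × 5.09 / (2 × 355) = 35014.182.

D ≈ 35,014 bolts per year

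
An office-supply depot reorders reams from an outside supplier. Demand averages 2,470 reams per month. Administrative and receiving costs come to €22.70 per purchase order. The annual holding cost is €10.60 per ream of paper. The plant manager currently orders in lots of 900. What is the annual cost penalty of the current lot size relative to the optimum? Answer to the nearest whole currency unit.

Extra cost ≈ €1,741 per year

Annual demand D = 2,470 × 12 = 29,640.
EOQ = √(2DS/H) = √(2 × 29,640 × 22.7 / 10.6) ≈ 356.30.
Cost at Q* = (D/Q*)S + (Q*/2)H = √(2DSH) ≈ €3,776.76.
Cost at Q = 900: (29,640/900)×22.7 + (900/2)×10.6 = €747.59 + €4,770.00 = €5,517.59.
Excess = €5,517.59 − €3,776.76 = €1,740.82.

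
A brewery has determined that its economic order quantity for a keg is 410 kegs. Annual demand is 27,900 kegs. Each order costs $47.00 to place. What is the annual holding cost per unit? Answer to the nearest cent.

H ≈ $15.60

Invert the EOQ relation Q*² = 2DS/H.
From Q* = √(2DS/H): H = 2DS / Q*² = 2 × 27,900 × 47 / 410² = 15.6014.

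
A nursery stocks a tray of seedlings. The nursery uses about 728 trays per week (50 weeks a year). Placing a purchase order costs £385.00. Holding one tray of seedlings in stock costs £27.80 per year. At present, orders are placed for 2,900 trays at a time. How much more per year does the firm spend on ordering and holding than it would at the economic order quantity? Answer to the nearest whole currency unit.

Annual demand D = 728 × 50 = 36,400.
EOQ = √(2DS/H) = √(2 × 36,400 × 385 / 27.8) ≈ 1004.09.
Cost at Q* = (D/Q*)S + (Q*/2)H = √(2DSH) ≈ £27,913.77.
Cost at Q = 2,900: (36,400/2,900)×385 + (2,900/2)×27.8 = £4,832.41 + £40,310.00 = £45,142.41.
Excess = £45,142.41 − £27,913.77 = £17,228.65.

Extra cost ≈ £17,229 per year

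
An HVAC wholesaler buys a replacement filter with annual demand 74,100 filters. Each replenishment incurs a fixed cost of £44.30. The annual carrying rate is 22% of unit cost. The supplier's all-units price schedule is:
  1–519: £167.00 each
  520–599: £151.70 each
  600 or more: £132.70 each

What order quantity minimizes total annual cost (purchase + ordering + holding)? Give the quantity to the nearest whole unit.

Holding cost per unit per year at price C is H = 0.22·C.
Candidates are each tier's EOQ (if it falls in that tier) and each price-break quantity.
EOQ at £167.00 = 422.7 (feasible in tier 1): TC = 74,100×£167.00 + (74,100/422.7)×44.3 + (422.7/2)×0.22×£167.00 = £12,390,230.86.
EOQ at £151.70 = 443.5 < 520, so use break Q=520: TC = 74,100×£151.70 + (74,100/520.0)×44.3 + (520.0/2)×0.22×£151.70 = £11,255,959.99.
EOQ at £132.70 = 474.2 < 600, so use break Q=600: TC = 74,100×£132.70 + (74,100/600.0)×44.3 + (600.0/2)×0.22×£132.70 = £9,847,299.25.
Lowest total cost is £9,847,299.25 at Q = 600.0.

Q* ≈ 600 filters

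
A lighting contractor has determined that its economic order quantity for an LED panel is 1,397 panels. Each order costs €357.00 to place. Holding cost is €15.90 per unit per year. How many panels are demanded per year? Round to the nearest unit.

The basic EOQ model gives Q* = √(2DS/H); rearrange for the unknown.
From Q* = √(2DS/H): D = Q*²H / (2S) = 1,397² × 15.9 / (2 × 357) = 43460.200.

D ≈ 43,460 panels per year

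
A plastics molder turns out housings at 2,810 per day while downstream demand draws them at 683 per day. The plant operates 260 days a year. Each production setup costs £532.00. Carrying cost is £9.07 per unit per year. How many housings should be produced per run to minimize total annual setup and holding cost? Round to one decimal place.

Annual demand D = 683 × 260 = 177,580.
Production build-up factor (1 − d/p) = 1 − 683/2,810 = 0.7569.
Q* = √(2DS / (H(1 − d/p))) = √(2 × 177,580 × 532 / (9.07 × 0.7569)).
= √(188,945,120 / 6.8654) ≈ 5246.064.

Q* ≈ 5,246.1 housings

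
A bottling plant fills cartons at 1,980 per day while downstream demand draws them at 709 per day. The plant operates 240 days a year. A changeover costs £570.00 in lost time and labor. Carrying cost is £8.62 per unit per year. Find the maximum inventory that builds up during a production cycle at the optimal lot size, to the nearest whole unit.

Annual demand D = 709 × 240 = 170,160.
Production build-up factor (1 − d/p) = 1 − 709/1,980 = 0.6419.
Q* = √(2DS / (H(1 − d/p))) = √(2 × 170,160 × 570 / (8.62 × 0.6419)).
= √(193,982,400 / 5.5333) ≈ 5920.895.
Maximum inventory = Q*(1 − d/p) = 5920.895 × 0.6419 ≈ 3800.736.

I_max ≈ 3,801 cartons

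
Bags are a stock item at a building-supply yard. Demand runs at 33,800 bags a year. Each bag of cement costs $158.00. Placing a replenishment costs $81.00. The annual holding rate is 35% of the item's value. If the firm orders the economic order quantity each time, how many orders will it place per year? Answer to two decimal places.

N ≈ 107.41 orders per year

Holding cost H = 0.35 × $158.00 = $55.3000 per unit per year.
The optimal lot size = √(2DS/H) = √(2 × 33,800 × 81 / 55.3) ≈ 314.67.
Orders per year = D / Q* = 33,800 / 314.67 ≈ 107.415.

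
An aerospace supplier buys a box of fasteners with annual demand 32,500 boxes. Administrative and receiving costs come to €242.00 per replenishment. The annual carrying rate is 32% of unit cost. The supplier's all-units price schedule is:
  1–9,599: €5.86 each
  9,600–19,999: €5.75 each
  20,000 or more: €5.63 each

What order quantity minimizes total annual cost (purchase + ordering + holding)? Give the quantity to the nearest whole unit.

Holding cost per unit per year at price C is H = 0.32·C.
Candidates are each tier's EOQ (if it falls in that tier) and each price-break quantity.
EOQ at €5.86 = 2896.3 (feasible in tier 1): TC = 32,500×€5.86 + (32,500/2896.3)×242 + (2896.3/2)×0.32×€5.86 = €195,881.10.
EOQ at €5.75 = 2923.9 < 9600, so use break Q=9600: TC = 32,500×€5.75 + (32,500/9600.0)×242 + (9600.0/2)×0.32×€5.75 = €196,526.27.
EOQ at €5.63 = 2954.8 < 20000, so use break Q=20000: TC = 32,500×€5.63 + (32,500/20000.0)×242 + (20000.0/2)×0.32×€5.63 = €201,384.25.
Lowest total cost is €195,881.10 at Q = 2896.3.

Q* ≈ 2,896 boxes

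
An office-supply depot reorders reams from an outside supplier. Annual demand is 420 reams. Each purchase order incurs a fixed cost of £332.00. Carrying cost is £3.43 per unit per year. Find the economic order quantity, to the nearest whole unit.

EOQ = √(2DS / H) = √(2 × 420 × 332 / 3.43).
= √(278,880 / 3.43) = √81,306.1224 ≈ 285.142.

Q* ≈ 285 reams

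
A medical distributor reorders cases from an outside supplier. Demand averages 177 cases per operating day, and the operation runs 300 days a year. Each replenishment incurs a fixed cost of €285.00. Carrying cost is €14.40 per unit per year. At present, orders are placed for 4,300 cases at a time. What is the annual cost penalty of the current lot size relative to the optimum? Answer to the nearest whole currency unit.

Extra cost ≈ €13,603 per year

Annual demand D = 177 × 300 = 53,100.
EOQ = √(2DS/H) = √(2 × 53,100 × 285 / 14.4) ≈ 1449.78.
Cost at Q* = (D/Q*)S + (Q*/2)H = √(2DSH) ≈ €20,876.90.
Cost at Q = 4,300: (53,100/4,300)×285 + (4,300/2)×14.4 = €3,519.42 + €30,960.00 = €34,479.42.
Excess = €34,479.42 − €20,876.90 = €13,602.52.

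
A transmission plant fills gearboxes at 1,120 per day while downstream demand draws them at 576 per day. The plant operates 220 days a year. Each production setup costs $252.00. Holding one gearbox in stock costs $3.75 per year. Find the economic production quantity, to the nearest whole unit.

Annual demand D = 576 × 220 = 126,720.
Production build-up factor (1 − d/p) = 1 − 576/1,120 = 0.4857.
Q* = √(2DS / (H(1 − d/p))) = √(2 × 126,720 × 252 / (3.75 × 0.4857)).
= √(63,866,880 / 1.8214) ≈ 5921.501.

Q* ≈ 5,922 gearboxes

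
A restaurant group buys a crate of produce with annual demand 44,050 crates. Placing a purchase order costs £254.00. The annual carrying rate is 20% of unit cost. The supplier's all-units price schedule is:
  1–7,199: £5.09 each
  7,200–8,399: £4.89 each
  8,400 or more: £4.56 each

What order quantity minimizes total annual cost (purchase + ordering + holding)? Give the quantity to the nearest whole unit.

Q* ≈ 8,400 crates

Holding cost per unit per year at price C is H = 0.20·C.
Candidates are each tier's EOQ (if it falls in that tier) and each price-break quantity.
EOQ at £5.09 = 4688.5 (feasible in tier 1): TC = 44,050×£5.09 + (44,050/4688.5)×254 + (4688.5/2)×0.20×£5.09 = £228,987.36.
EOQ at £4.89 = 4783.4 < 7200, so use break Q=7200: TC = 44,050×£4.89 + (44,050/7200.0)×254 + (7200.0/2)×0.20×£4.89 = £220,479.29.
EOQ at £4.56 = 4953.4 < 8400, so use break Q=8400: TC = 44,050×£4.56 + (44,050/8400.0)×254 + (8400.0/2)×0.20×£4.56 = £206,030.39.
Lowest total cost is £206,030.39 at Q = 8400.0.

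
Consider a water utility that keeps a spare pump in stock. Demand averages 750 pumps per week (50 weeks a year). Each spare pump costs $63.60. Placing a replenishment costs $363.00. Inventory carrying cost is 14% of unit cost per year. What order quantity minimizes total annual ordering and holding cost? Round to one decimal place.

Annual demand D = 750 × 50 = 37,500.
Holding cost H = 0.14 × $63.60 = $8.9040 per unit per year.
EOQ = √(2DS / H) = √(2 × 37,500 × 363 / 8.904).
= √(27,225,000 / 8.904) = √3,057,614.5553 ≈ 1748.604.

Q* ≈ 1,748.6 pumps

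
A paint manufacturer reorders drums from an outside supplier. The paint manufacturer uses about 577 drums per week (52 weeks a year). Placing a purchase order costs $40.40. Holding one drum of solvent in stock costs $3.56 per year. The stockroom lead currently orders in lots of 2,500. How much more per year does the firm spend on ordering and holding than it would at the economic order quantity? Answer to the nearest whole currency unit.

Annual demand D = 577 × 52 = 30,004.
EOQ = √(2DS/H) = √(2 × 30,004 × 40.4 / 3.56) ≈ 825.22.
Cost at Q* = (D/Q*)S + (Q*/2)H = √(2DSH) ≈ $2,937.79.
Cost at Q = 2,500: (30,004/2,500)×40.4 + (2,500/2)×3.56 = $484.86 + $4,450.00 = $4,934.86.
Excess = $4,934.86 − $2,937.79 = $1,997.08.

Extra cost ≈ $1,997 per year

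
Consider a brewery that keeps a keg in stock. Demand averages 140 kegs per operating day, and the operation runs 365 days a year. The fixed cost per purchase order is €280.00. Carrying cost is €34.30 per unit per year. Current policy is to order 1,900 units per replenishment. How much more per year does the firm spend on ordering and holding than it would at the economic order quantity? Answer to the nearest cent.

Extra cost ≈ €8,786.17 per year

Annual demand D = 140 × 365 = 51,100.
EOQ = √(2DS/H) = √(2 × 51,100 × 280 / 34.3) ≈ 913.39.
Cost at Q* = (D/Q*)S + (Q*/2)H = √(2DSH) ≈ €31,329.36.
Cost at Q = 1,900: (51,100/1,900)×280 + (1,900/2)×34.3 = €7,530.53 + €32,585.00 = €40,115.53.
Excess = €40,115.53 − €31,329.36 = €8,786.17.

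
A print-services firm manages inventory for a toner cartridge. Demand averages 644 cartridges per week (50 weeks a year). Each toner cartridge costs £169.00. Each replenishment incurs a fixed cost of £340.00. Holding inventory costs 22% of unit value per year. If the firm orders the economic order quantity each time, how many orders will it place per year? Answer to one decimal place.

Annual demand D = 644 × 50 = 32,200.
Holding cost H = 0.22 × £169.00 = £37.1800 per unit per year.
The optimal lot size = √(2DS/H) = √(2 × 32,200 × 340 / 37.18) ≈ 767.41.
Orders per year = D / Q* = 32,200 / 767.41 ≈ 41.959.

N ≈ 42.0 orders per year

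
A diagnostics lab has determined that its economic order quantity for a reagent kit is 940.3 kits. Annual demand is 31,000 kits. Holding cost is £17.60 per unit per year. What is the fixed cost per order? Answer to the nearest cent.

Invert the EOQ relation Q*² = 2DS/H.
From Q* = √(2DS/H): S = Q*²H / (2D) = 940.3² × 17.6 / (2 × 31,000) = 250.9885.

S ≈ £250.99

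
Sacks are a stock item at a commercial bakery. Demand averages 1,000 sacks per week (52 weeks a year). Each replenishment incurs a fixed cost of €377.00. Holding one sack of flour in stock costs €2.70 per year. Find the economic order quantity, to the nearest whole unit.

Q* ≈ 3,811 sacks

Annual demand D = 1,000 × 52 = 52,000.
EOQ = √(2DS / H) = √(2 × 52,000 × 377 / 2.7).
= √(39,208,000 / 2.7) = √14,521,481.4815 ≈ 3810.706.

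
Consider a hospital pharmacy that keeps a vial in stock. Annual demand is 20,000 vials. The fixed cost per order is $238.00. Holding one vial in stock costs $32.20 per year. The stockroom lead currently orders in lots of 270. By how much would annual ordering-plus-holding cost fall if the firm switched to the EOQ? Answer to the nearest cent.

EOQ = √(2DS/H) = √(2 × 20,000 × 238 / 32.2) ≈ 543.74.
Cost at Q* = (D/Q*)S + (Q*/2)H = √(2DSH) ≈ $17,508.40.
Cost at Q = 270: (20,000/270)×238 + (270/2)×32.2 = $17,629.63 + $4,347.00 = $21,976.63.
Excess = $21,976.63 − $17,508.40 = $4,468.23.

Extra cost ≈ $4,468.23 per year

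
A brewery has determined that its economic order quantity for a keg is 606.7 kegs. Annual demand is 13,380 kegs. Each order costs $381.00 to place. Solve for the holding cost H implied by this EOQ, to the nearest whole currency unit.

Invert the EOQ relation Q*² = 2DS/H.
From Q* = √(2DS/H): H = 2DS / Q*² = 2 × 13,380 × 381 / 606.7² = 27.6989.

H ≈ $28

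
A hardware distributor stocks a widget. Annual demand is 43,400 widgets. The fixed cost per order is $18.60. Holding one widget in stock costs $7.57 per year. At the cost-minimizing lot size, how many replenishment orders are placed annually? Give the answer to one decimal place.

Q* = √(2DS/H) = √(2 × 43,400 × 18.6 / 7.57) ≈ 461.82.
Orders per year = D / Q* = 43,400 / 461.82 ≈ 93.977.

N ≈ 94.0 orders per year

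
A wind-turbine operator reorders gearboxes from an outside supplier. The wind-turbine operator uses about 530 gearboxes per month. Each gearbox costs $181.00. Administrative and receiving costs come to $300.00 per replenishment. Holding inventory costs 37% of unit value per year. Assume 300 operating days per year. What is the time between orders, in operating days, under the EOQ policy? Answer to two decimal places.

Annual demand D = 530 × 12 = 6,360.
Holding cost H = 0.37 × $181.00 = $66.9700 per unit per year.
EOQ = √(2DS/H) = √(2 × 6,360 × 300 / 66.97) ≈ 238.71.
Cycle time = Q*/D × 300 = 238.71 / 6,360 × 300 ≈ 11.260 days.

T ≈ 11.26 days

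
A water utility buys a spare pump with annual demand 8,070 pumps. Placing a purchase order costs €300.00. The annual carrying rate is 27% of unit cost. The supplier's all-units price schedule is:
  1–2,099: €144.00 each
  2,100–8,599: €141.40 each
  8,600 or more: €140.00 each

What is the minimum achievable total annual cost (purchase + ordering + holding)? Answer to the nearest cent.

Holding cost per unit per year at price C is H = 0.27·C.
Evaluate total cost at each tier's feasible EOQ or, if the EOQ is below the tier, at the tier's minimum quantity.
EOQ at €144.00 = 352.9 (feasible in tier 1): TC = 8,070×€144.00 + (8,070/352.9)×300 + (352.9/2)×0.27×€144.00 = €1,175,800.68.
EOQ at €141.40 = 356.1 < 2100, so use break Q=2100: TC = 8,070×€141.40 + (8,070/2100.0)×300 + (2100.0/2)×0.27×€141.40 = €1,182,337.76.
EOQ at €140.00 = 357.9 < 8600, so use break Q=8600: TC = 8,070×€140.00 + (8,070/8600.0)×300 + (8600.0/2)×0.27×€140.00 = €1,292,621.51.
Lowest total cost among the candidates is at Q = 352.9.

TC* ≈ €1,175,800.68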